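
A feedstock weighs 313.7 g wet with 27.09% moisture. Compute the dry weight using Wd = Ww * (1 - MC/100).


Wd = Ww * (1 - MC/100)
= 313.7 * (1 - 27.09/100)
= 228.7187 g

228.7187 g


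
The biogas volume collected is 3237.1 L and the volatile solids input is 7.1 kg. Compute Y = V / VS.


Y = V / VS
= 3237.1 / 7.1
= 455.9296 L/kg VS

455.9296 L/kg VS


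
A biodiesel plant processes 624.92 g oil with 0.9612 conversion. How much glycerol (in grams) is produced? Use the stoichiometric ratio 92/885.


glycerol = oil * conv * (92/885)
= 624.92 * 0.9612 * 92 / 885
= 62.4429 g

62.4429 g


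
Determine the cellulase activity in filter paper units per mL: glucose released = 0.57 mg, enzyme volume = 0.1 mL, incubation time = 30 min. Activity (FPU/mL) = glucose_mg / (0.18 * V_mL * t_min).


Activity = glucose_mg / (0.18 mg/umol * V_mL * t_min)
= 0.57 / (0.18 * 0.1 * 30)
= 1.0556 FPU/mL

1.0556 FPU/mL


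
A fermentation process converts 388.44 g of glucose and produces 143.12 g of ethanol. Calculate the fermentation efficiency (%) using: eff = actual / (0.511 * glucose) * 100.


Fermentation efficiency = (actual / (0.511 * glucose)) * 100
= (143.12 / (0.511 * 388.44)) * 100
= 72.1034%

72.1034%


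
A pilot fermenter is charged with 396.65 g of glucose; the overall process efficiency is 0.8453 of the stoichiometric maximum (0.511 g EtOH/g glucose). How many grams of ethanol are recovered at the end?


Actual ethanol: m = 0.511 * 396.65 * 0.8453
m = 171.3323 g

171.3323 g


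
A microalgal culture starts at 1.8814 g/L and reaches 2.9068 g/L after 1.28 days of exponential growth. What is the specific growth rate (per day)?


mu = ln(X2/X1) / dt
= ln(2.9068/1.8814) / 1.28
= 0.3399 per day

0.3399 per day


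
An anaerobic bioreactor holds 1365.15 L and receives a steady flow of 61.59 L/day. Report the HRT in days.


HRT = V / Q
= 1365.15 / 61.59
= 22.1651 days

22.1651 days


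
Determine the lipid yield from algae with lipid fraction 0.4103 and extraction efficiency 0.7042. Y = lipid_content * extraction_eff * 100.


Y = lipid_content * extraction_eff * 100
= 0.4103 * 0.7042 * 100
= 28.8933%

28.8933%


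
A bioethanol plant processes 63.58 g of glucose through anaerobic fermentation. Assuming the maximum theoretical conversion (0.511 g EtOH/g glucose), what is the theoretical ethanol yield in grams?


Theoretical ethanol yield: m_EtOH = 0.511 * m_glucose
m_EtOH = 0.511 * 63.58 = 32.4894 g

32.4894 g


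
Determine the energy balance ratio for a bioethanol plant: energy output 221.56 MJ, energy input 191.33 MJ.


EROI = E_out / E_in
= 221.56 / 191.33
= 1.1580

1.1580


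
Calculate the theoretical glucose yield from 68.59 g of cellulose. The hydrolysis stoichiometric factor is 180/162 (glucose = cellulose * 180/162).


glucose = cellulose * 180/162
= 68.59 * 180/162
= 76.2111 g

76.2111 g


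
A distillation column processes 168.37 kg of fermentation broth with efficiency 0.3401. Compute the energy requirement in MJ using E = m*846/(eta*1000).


E = m * 846 / (eta * 1000)
= 168.37 * 846 / (0.3401 * 1000)
= 418.8210 MJ

418.8210 MJ


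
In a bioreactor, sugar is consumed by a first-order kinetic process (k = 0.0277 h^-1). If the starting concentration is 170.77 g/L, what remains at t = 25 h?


S = S0 * exp(-k * t)
S = 170.77 * exp(-0.0277 * 25)
S = 85.4403 g/L

85.4403 g/L


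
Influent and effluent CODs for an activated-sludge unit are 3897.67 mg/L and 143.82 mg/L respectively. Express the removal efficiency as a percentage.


eta = (COD_in - COD_out) / COD_in * 100
= (3897.67 - 143.82) / 3897.67 * 100
= 96.3101%

96.3101%


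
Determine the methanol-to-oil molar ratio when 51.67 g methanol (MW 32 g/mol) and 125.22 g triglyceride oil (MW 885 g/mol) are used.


Molar ratio = n_MeOH / n_oil = (MeOH/32) / (oil/885) = (MeOH * 885) / (32 * oil)
= (51.67 * 885) / (32 * 125.22)
= 11.4119

11.4119


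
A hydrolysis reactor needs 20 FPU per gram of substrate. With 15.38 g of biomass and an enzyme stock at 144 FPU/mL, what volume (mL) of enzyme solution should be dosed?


V = dosage * m_sub / activity
V = 20 * 15.38 / 144
V = 2.1361 mL

2.1361 mL


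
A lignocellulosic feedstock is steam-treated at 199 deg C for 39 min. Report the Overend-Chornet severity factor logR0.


logR0 = log10(t * exp((T - 100) / 14.75))
= log10(39 * exp((199 - 100) / 14.75))
= 4.5060

4.5060


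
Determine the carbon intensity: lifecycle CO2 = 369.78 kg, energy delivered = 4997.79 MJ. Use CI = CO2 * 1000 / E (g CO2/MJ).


CI = CO2 * 1000 / E
= 369.78 * 1000 / 4997.79
= 73.9887 g CO2/MJ

73.9887 g CO2/MJ


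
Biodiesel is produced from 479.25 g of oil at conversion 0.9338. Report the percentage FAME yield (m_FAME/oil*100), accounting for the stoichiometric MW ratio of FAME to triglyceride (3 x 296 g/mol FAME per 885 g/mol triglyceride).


m_FAME = oil * conv * (3 * 296 / 885) = oil * conv * (888/885)
= 479.25 * 0.9338 * 888 / 885
= 449.0407 g
Y = m_FAME / oil * 100 = conv * (888/885) * 100
= 0.9338 * 888 / 885 * 100
= 93.70%

93.70%


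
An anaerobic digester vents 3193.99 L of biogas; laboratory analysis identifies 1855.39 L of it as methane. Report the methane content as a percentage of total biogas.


CH4% = V_CH4 / V_total * 100
= 1855.39 / 3193.99 * 100
= 58.0900%

58.0900%


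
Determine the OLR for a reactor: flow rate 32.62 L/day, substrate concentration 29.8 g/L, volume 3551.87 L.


OLR = Q * S / V
= 32.62 * 29.8 / 3551.87
= 0.2737 g/L/day

0.2737 g/L/day


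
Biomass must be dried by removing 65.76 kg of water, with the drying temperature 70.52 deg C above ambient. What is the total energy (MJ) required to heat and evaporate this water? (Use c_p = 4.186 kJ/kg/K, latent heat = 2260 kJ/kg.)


E = m_water * (4.186 * dT + 2260) / 1000
= 65.76 * (4.186 * 70.52 + 2260) / 1000
= 168.0297 MJ

168.0297 MJ


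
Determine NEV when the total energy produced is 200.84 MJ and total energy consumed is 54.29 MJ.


NEV = E_out - E_in
= 200.84 - 54.29
= 146.5500 MJ

146.5500 MJ


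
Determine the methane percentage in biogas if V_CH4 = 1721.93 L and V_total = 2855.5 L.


CH4% = V_CH4 / V_total * 100
= 1721.93 / 2855.5 * 100
= 60.3022%

60.3022%


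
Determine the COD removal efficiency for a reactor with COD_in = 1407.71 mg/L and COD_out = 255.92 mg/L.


eta = (COD_in - COD_out) / COD_in * 100
= (1407.71 - 255.92) / 1407.71 * 100
= 81.8201%

81.8201%


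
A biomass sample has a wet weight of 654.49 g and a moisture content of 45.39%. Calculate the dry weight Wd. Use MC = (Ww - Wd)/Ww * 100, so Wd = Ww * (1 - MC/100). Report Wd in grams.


Wd = Ww * (1 - MC/100)
= 654.49 * (1 - 45.39/100)
= 357.4170 g

357.4170 g


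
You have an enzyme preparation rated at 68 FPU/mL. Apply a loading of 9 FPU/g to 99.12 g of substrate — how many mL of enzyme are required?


V = dosage * m_sub / activity
V = 9 * 99.12 / 68
V = 13.1188 mL

13.1188 mL


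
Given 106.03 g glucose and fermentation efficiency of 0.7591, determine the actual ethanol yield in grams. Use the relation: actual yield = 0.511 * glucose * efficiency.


Actual ethanol: m = 0.511 * 106.03 * 0.7591
m = 41.1290 g

41.1290 g


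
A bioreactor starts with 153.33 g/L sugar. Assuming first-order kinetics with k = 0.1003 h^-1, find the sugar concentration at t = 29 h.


S = S0 * exp(-k * t)
S = 153.33 * exp(-0.1003 * 29)
S = 8.3636 g/L

8.3636 g/L


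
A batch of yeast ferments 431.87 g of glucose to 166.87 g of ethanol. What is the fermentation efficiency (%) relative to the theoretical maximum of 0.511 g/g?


Fermentation efficiency = (actual / (0.511 * glucose)) * 100
= (166.87 / (0.511 * 431.87)) * 100
= 75.6144%

75.6144%


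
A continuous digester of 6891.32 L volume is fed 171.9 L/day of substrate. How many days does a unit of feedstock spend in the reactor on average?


HRT = V / Q
= 6891.32 / 171.9
= 40.0891 days

40.0891 days


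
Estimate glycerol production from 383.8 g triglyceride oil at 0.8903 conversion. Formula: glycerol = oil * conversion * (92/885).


glycerol = oil * conv * (92/885)
= 383.8 * 0.8903 * 92 / 885
= 35.5211 g

35.5211 g


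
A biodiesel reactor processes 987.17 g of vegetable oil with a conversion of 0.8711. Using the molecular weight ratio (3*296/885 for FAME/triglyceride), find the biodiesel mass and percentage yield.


m_FAME = oil * conv * (3 * 296 / 885) = oil * conv * (888/885)
= 987.17 * 0.8711 * 888 / 885
= 862.8388 g
Y = m_FAME / oil * 100 = conv * (888/885) * 100
= 0.8711 * 888 / 885 * 100
= 87.41%

862.8388 g FAME; Y = 87.41%


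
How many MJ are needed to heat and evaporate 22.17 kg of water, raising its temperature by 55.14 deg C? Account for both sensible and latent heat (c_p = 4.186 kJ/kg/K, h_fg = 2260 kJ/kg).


E = m_water * (4.186 * dT + 2260) / 1000
= 22.17 * (4.186 * 55.14 + 2260) / 1000
= 55.2214 MJ

55.2214 MJ


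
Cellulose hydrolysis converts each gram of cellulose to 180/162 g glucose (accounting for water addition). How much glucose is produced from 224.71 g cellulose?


glucose = cellulose * 180/162
= 224.71 * 180/162
= 249.6778 g

249.6778 g


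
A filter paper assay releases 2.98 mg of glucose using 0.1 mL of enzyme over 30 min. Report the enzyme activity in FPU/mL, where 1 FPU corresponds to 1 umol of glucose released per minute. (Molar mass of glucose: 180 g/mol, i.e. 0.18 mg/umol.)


Activity = glucose_mg / (0.18 mg/umol * V_mL * t_min)
= 2.98 / (0.18 * 0.1 * 30)
= 5.5185 FPU/mL

5.5185 FPU/mL


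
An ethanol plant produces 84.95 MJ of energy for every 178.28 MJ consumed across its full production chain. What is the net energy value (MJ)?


NEV = E_out - E_in
= 84.95 - 178.28
= -93.3300 MJ

-93.3300 MJ


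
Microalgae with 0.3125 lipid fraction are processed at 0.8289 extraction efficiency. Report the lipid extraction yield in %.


Y = lipid_content * extraction_eff * 100
= 0.3125 * 0.8289 * 100
= 25.9031%

25.9031%


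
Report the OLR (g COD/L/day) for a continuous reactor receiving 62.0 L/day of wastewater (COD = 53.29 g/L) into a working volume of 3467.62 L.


OLR = Q * S / V
= 62.0 * 53.29 / 3467.62
= 0.9528 g/L/day

0.9528 g/L/day


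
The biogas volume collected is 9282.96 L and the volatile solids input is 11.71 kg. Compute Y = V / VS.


Y = V / VS
= 9282.96 / 11.71
= 792.7378 L/kg VS

792.7378 L/kg VS


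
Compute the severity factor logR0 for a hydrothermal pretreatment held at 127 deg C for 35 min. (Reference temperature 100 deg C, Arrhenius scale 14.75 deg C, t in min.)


logR0 = log10(t * exp((T - 100) / 14.75))
= log10(35 * exp((127 - 100) / 14.75))
= 2.3390

2.3390


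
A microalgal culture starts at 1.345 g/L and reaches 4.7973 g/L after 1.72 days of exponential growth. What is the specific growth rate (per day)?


mu = ln(X2/X1) / dt
= ln(4.7973/1.345) / 1.72
= 0.7393 per day

0.7393 per day


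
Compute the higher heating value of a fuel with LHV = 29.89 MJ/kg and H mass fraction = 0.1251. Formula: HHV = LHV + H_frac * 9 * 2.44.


HHV = LHV + H_frac * 9 * 2.44
= 29.89 + 0.1251 * 9 * 2.44
= 32.6372 MJ/kg

32.6372 MJ/kg


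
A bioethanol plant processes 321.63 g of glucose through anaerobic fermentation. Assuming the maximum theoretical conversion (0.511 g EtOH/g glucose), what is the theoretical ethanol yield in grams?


Theoretical ethanol yield: m_EtOH = 0.511 * m_glucose
m_EtOH = 0.511 * 321.63 = 164.3529 g

164.3529 g


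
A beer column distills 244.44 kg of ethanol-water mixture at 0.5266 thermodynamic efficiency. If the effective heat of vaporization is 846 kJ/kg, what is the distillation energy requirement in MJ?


E = m * 846 / (eta * 1000)
= 244.44 * 846 / (0.5266 * 1000)
= 392.7008 MJ

392.7008 MJ


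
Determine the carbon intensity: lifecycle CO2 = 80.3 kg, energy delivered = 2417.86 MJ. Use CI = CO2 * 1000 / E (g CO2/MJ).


CI = CO2 * 1000 / E
= 80.3 * 1000 / 2417.86
= 33.2112 g CO2/MJ

33.2112 g CO2/MJ


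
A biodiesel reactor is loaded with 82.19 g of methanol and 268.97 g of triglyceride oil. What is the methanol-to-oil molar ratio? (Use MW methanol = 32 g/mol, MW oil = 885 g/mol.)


Molar ratio = n_MeOH / n_oil = (MeOH/32) / (oil/885) = (MeOH * 885) / (32 * oil)
= (82.19 * 885) / (32 * 268.97)
= 8.4510

8.4510


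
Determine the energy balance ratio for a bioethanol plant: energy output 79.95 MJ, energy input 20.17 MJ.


EROI = E_out / E_in
= 79.95 / 20.17
= 3.9638

3.9638


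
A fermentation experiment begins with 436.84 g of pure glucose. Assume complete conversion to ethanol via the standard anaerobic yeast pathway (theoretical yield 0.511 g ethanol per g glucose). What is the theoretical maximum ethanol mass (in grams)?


Theoretical ethanol yield: m_EtOH = 0.511 * m_glucose
m_EtOH = 0.511 * 436.84 = 223.2252 g

223.2252 g


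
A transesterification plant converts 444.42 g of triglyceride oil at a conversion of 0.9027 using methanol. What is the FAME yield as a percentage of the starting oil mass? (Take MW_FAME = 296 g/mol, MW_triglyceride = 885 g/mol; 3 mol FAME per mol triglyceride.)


m_FAME = oil * conv * (3 * 296 / 885) = oil * conv * (888/885)
= 444.42 * 0.9027 * 888 / 885
= 402.5379 g
Y = m_FAME / oil * 100 = conv * (888/885) * 100
= 0.9027 * 888 / 885 * 100
= 90.58%

90.58%


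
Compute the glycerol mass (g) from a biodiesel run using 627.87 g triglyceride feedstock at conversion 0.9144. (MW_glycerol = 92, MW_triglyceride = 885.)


glycerol = oil * conv * (92/885)
= 627.87 * 0.9144 * 92 / 885
= 59.6830 g

59.6830 g


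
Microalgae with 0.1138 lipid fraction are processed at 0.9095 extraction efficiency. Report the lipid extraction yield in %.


Y = lipid_content * extraction_eff * 100
= 0.1138 * 0.9095 * 100
= 10.3501%

10.3501%


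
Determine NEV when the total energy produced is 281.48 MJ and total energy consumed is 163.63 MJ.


NEV = E_out - E_in
= 281.48 - 163.63
= 117.8500 MJ

117.8500 MJ


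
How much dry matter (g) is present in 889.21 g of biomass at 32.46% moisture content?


Wd = Ww * (1 - MC/100)
= 889.21 * (1 - 32.46/100)
= 600.5724 g

600.5724 g


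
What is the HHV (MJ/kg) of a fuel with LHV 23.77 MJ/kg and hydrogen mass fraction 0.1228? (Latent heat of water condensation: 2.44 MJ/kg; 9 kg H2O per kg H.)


HHV = LHV + H_frac * 9 * 2.44
= 23.77 + 0.1228 * 9 * 2.44
= 26.4667 MJ/kg

26.4667 MJ/kg


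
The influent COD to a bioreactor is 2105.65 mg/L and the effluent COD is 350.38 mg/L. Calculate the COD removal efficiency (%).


eta = (COD_in - COD_out) / COD_in * 100
= (2105.65 - 350.38) / 2105.65 * 100
= 83.3600%

83.3600%


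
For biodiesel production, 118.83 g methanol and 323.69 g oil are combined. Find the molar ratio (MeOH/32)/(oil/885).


Molar ratio = n_MeOH / n_oil = (MeOH/32) / (oil/885) = (MeOH * 885) / (32 * oil)
= (118.83 * 885) / (32 * 323.69)
= 10.1529

10.1529


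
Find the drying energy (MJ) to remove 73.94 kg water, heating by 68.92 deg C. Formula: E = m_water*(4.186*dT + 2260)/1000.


E = m_water * (4.186 * dT + 2260) / 1000
= 73.94 * (4.186 * 68.92 + 2260) / 1000
= 188.4360 MJ

188.4360 MJ


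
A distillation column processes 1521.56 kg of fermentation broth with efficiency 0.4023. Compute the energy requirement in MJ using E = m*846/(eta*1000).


E = m * 846 / (eta * 1000)
= 1521.56 * 846 / (0.4023 * 1000)
= 3199.7011 MJ

3199.7011 MJ


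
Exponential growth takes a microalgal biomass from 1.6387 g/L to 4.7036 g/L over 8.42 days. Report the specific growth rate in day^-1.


mu = ln(X2/X1) / dt
= ln(4.7036/1.6387) / 8.42
= 0.1252 per day

0.1252 per day


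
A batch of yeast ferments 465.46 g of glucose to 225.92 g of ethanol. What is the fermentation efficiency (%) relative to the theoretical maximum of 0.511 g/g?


Fermentation efficiency = (actual / (0.511 * glucose)) * 100
= (225.92 / (0.511 * 465.46)) * 100
= 94.9842%

94.9842%


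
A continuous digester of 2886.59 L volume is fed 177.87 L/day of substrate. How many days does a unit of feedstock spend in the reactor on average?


HRT = V / Q
= 2886.59 / 177.87
= 16.2287 days

16.2287 days


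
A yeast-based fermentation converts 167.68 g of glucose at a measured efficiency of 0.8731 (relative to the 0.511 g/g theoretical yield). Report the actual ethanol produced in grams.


Actual ethanol: m = 0.511 * 167.68 * 0.8731
m = 74.8111 g

74.8111 g


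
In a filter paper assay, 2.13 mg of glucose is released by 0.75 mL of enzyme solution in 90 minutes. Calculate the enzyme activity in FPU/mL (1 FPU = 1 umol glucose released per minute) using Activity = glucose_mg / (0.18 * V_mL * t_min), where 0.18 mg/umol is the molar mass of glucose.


Activity = glucose_mg / (0.18 mg/umol * V_mL * t_min)
= 2.13 / (0.18 * 0.75 * 90)
= 0.1753 FPU/mL

0.1753 FPU/mL


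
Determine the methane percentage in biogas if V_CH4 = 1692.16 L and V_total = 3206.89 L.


CH4% = V_CH4 / V_total * 100
= 1692.16 / 3206.89 * 100
= 52.7664%

52.7664%


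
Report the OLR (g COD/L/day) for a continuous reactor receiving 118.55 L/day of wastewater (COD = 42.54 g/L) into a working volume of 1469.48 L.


OLR = Q * S / V
= 118.55 * 42.54 / 1469.48
= 3.4319 g/L/day

3.4319 g/L/day


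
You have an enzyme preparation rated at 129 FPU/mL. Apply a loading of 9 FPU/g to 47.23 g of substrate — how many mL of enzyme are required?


V = dosage * m_sub / activity
V = 9 * 47.23 / 129
V = 3.2951 mL

3.2951 mL


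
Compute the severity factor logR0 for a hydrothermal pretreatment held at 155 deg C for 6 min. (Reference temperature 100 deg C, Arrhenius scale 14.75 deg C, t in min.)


logR0 = log10(t * exp((T - 100) / 14.75))
= log10(6 * exp((155 - 100) / 14.75))
= 2.3976

2.3976


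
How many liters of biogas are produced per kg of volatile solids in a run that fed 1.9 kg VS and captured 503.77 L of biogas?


Y = V / VS
= 503.77 / 1.9
= 265.1421 L/kg VS

265.1421 L/kg VS


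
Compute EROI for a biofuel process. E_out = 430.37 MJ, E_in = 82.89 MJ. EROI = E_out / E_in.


EROI = E_out / E_in
= 430.37 / 82.89
= 5.1921

5.1921


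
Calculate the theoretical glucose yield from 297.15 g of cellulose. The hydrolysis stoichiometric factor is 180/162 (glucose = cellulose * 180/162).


glucose = cellulose * 180/162
= 297.15 * 180/162
= 330.1667 g

330.1667 g


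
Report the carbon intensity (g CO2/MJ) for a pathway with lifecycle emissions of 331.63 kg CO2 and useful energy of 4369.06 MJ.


CI = CO2 * 1000 / E
= 331.63 * 1000 / 4369.06
= 75.9042 g CO2/MJ

75.9042 g CO2/MJ


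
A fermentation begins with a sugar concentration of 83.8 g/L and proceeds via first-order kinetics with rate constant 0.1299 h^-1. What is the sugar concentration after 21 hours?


S = S0 * exp(-k * t)
S = 83.8 * exp(-0.1299 * 21)
S = 5.4769 g/L

5.4769 g/L


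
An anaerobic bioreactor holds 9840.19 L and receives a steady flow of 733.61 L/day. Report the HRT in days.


HRT = V / Q
= 9840.19 / 733.61
= 13.4134 days

13.4134 days


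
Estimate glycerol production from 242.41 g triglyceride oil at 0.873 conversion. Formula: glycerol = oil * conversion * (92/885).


glycerol = oil * conv * (92/885)
= 242.41 * 0.873 * 92 / 885
= 21.9993 g

21.9993 g


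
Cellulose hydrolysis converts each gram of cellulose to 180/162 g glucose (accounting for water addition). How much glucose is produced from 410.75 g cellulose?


glucose = cellulose * 180/162
= 410.75 * 180/162
= 456.3889 g

456.3889 g


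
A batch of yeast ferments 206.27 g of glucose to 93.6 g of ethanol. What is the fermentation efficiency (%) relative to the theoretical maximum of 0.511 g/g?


Fermentation efficiency = (actual / (0.511 * glucose)) * 100
= (93.6 / (0.511 * 206.27)) * 100
= 88.8012%

88.8012%


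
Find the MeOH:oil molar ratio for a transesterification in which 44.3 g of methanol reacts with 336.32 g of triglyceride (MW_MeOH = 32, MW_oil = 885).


Molar ratio = n_MeOH / n_oil = (MeOH/32) / (oil/885) = (MeOH * 885) / (32 * oil)
= (44.3 * 885) / (32 * 336.32)
= 3.6429

3.6429


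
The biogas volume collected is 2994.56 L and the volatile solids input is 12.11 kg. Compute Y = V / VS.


Y = V / VS
= 2994.56 / 12.11
= 247.2799 L/kg VS

247.2799 L/kg VS


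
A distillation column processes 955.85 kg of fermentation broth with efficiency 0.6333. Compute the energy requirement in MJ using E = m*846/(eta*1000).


E = m * 846 / (eta * 1000)
= 955.85 * 846 / (0.6333 * 1000)
= 1276.8816 MJ

1276.8816 MJ


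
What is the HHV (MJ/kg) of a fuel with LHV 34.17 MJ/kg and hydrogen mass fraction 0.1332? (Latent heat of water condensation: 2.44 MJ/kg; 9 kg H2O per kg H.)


HHV = LHV + H_frac * 9 * 2.44
= 34.17 + 0.1332 * 9 * 2.44
= 37.0951 MJ/kg

37.0951 MJ/kg


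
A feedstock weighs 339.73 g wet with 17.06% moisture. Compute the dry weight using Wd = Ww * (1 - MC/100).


Wd = Ww * (1 - MC/100)
= 339.73 * (1 - 17.06/100)
= 281.7721 g

281.7721 g


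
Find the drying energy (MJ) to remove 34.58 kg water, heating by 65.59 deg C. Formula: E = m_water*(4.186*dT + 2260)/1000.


E = m_water * (4.186 * dT + 2260) / 1000
= 34.58 * (4.186 * 65.59 + 2260) / 1000
= 87.6451 MJ

87.6451 MJ


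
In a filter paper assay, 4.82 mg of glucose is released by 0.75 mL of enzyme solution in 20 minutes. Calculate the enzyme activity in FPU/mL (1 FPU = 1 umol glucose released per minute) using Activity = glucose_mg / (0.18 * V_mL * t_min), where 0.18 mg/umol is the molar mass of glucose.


Activity = glucose_mg / (0.18 mg/umol * V_mL * t_min)
= 4.82 / (0.18 * 0.75 * 20)
= 1.7852 FPU/mL

1.7852 FPU/mL


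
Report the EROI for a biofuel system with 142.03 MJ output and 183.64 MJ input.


EROI = E_out / E_in
= 142.03 / 183.64
= 0.7734

0.7734


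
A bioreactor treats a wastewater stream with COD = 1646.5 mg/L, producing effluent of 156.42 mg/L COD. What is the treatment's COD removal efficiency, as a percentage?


eta = (COD_in - COD_out) / COD_in * 100
= (1646.5 - 156.42) / 1646.5 * 100
= 90.4998%

90.4998%


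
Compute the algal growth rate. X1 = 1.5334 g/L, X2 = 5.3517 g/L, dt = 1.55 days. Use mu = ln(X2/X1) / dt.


mu = ln(X2/X1) / dt
= ln(5.3517/1.5334) / 1.55
= 0.8064 per day

0.8064 per day


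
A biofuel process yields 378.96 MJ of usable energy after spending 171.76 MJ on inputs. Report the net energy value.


NEV = E_out - E_in
= 378.96 - 171.76
= 207.2000 MJ

207.2000 MJ


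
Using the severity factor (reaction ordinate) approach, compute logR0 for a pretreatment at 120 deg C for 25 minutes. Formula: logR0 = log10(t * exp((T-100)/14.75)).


logR0 = log10(t * exp((T - 100) / 14.75))
= log10(25 * exp((120 - 100) / 14.75))
= 1.9868

1.9868


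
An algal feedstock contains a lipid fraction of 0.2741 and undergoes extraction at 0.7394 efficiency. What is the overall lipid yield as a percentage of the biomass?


Y = lipid_content * extraction_eff * 100
= 0.2741 * 0.7394 * 100
= 20.2670%

20.2670%


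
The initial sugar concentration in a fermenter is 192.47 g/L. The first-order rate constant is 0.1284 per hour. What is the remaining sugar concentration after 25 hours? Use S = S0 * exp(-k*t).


S = S0 * exp(-k * t)
S = 192.47 * exp(-0.1284 * 25)
S = 7.7674 g/L

7.7674 g/L


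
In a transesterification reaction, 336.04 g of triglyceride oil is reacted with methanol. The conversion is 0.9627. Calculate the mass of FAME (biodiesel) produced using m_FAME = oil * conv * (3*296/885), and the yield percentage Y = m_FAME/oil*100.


m_FAME = oil * conv * (3 * 296 / 885) = oil * conv * (888/885)
= 336.04 * 0.9627 * 888 / 885
= 324.6023 g
Y = m_FAME / oil * 100 = conv * (888/885) * 100
= 0.9627 * 888 / 885 * 100
= 96.60%

324.6023 g FAME; Y = 96.60%


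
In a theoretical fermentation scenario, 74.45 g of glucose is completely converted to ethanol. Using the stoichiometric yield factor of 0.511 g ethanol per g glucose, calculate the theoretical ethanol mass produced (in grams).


Theoretical ethanol yield: m_EtOH = 0.511 * m_glucose
m_EtOH = 0.511 * 74.45 = 38.0440 g

38.0440 g


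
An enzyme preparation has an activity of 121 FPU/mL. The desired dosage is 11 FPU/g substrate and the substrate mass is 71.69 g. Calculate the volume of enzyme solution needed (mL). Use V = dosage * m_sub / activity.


V = dosage * m_sub / activity
V = 11 * 71.69 / 121
V = 6.5173 mL

6.5173 mL


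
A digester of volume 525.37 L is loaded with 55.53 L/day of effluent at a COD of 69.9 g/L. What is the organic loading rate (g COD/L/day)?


OLR = Q * S / V
= 55.53 * 69.9 / 525.37
= 7.3882 g/L/day

7.3882 g/L/day


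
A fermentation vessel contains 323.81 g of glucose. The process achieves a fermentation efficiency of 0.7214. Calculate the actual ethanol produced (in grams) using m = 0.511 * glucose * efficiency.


Actual ethanol: m = 0.511 * 323.81 * 0.7214
m = 119.3678 g

119.3678 g


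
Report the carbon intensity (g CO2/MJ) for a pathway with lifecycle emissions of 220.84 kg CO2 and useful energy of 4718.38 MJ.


CI = CO2 * 1000 / E
= 220.84 * 1000 / 4718.38
= 46.8042 g CO2/MJ

46.8042 g CO2/MJ


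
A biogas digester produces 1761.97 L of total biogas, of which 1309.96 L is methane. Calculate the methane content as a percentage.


CH4% = V_CH4 / V_total * 100
= 1309.96 / 1761.97 * 100
= 74.3463%

74.3463%


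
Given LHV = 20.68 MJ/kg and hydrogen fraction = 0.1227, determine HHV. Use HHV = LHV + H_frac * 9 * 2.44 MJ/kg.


HHV = LHV + H_frac * 9 * 2.44
= 20.68 + 0.1227 * 9 * 2.44
= 23.3745 MJ/kg

23.3745 MJ/kg


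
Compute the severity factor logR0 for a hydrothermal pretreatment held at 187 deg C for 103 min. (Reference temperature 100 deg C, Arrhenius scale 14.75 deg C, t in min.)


logR0 = log10(t * exp((T - 100) / 14.75))
= log10(103 * exp((187 - 100) / 14.75))
= 4.5744

4.5744


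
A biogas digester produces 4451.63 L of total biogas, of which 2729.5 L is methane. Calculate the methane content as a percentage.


CH4% = V_CH4 / V_total * 100
= 2729.5 / 4451.63 * 100
= 61.3146%

61.3146%


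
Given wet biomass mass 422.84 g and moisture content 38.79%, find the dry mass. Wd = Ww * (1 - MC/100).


Wd = Ww * (1 - MC/100)
= 422.84 * (1 - 38.79/100)
= 258.8204 g

258.8204 g


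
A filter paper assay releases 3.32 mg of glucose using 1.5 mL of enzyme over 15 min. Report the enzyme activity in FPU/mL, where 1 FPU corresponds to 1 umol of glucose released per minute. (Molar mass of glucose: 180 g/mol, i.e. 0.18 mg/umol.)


Activity = glucose_mg / (0.18 mg/umol * V_mL * t_min)
= 3.32 / (0.18 * 1.5 * 15)
= 0.8198 FPU/mL

0.8198 FPU/mL


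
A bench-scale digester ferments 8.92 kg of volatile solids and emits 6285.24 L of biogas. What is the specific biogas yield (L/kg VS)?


Y = V / VS
= 6285.24 / 8.92
= 704.6233 L/kg VS

704.6233 L/kg VS


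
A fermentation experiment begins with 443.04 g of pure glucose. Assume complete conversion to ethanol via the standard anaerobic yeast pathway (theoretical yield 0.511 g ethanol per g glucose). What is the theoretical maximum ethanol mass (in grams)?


Theoretical ethanol yield: m_EtOH = 0.511 * m_glucose
m_EtOH = 0.511 * 443.04 = 226.3934 g

226.3934 g


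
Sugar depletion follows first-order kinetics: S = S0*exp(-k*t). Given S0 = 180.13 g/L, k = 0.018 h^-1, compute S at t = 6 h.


S = S0 * exp(-k * t)
S = 180.13 * exp(-0.018 * 6)
S = 161.6897 g/L

161.6897 g/L


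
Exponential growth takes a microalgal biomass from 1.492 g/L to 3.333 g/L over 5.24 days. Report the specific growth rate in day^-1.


mu = ln(X2/X1) / dt
= ln(3.333/1.492) / 5.24
= 0.1534 per day

0.1534 per day


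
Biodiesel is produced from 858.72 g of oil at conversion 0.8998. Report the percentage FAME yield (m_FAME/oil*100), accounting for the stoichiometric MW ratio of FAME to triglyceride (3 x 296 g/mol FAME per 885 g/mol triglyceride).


m_FAME = oil * conv * (3 * 296 / 885) = oil * conv * (888/885)
= 858.72 * 0.8998 * 888 / 885
= 775.2955 g
Y = m_FAME / oil * 100 = conv * (888/885) * 100
= 0.8998 * 888 / 885 * 100
= 90.29%

90.29%


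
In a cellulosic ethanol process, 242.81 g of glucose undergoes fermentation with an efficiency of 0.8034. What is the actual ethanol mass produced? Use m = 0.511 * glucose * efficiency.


Actual ethanol: m = 0.511 * 242.81 * 0.8034
m = 99.6826 g

99.6826 g


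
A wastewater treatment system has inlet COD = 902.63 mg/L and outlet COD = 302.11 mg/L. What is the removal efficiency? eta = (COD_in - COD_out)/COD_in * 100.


eta = (COD_in - COD_out) / COD_in * 100
= (902.63 - 302.11) / 902.63 * 100
= 66.5300%

66.5300%


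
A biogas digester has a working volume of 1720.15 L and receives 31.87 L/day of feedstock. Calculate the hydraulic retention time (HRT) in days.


HRT = V / Q
= 1720.15 / 31.87
= 53.9740 days

53.9740 days


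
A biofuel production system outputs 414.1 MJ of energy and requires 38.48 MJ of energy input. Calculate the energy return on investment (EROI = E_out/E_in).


EROI = E_out / E_in
= 414.1 / 38.48
= 10.7614

10.7614


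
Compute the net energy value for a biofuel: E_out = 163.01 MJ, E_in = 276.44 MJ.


NEV = E_out - E_in
= 163.01 - 276.44
= -113.4300 MJ

-113.4300 MJ


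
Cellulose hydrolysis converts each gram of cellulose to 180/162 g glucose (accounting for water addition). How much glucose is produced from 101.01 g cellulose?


glucose = cellulose * 180/162
= 101.01 * 180/162
= 112.2333 g

112.2333 g


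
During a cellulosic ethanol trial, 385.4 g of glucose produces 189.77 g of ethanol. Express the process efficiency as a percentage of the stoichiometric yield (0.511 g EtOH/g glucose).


Fermentation efficiency = (actual / (0.511 * glucose)) * 100
= (189.77 / (0.511 * 385.4)) * 100
= 96.3596%

96.3596%


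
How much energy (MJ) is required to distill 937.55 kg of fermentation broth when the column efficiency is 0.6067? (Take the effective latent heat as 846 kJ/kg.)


E = m * 846 / (eta * 1000)
= 937.55 * 846 / (0.6067 * 1000)
= 1307.3468 MJ

1307.3468 MJ


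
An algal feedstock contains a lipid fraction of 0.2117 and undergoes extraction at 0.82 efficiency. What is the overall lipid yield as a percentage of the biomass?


Y = lipid_content * extraction_eff * 100
= 0.2117 * 0.82 * 100
= 17.3594%

17.3594%


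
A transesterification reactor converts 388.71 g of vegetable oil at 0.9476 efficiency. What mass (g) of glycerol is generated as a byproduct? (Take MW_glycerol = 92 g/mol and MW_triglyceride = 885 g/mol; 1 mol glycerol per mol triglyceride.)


glycerol = oil * conv * (92/885)
= 388.71 * 0.9476 * 92 / 885
= 38.2909 g

38.2909 g


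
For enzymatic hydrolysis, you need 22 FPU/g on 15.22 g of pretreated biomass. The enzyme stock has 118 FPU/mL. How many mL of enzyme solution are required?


V = dosage * m_sub / activity
V = 22 * 15.22 / 118
V = 2.8376 mL

2.8376 mL


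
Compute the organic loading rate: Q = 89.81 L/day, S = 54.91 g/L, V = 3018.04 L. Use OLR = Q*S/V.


OLR = Q * S / V
= 89.81 * 54.91 / 3018.04
= 1.6340 g/L/day

1.6340 g/L/day


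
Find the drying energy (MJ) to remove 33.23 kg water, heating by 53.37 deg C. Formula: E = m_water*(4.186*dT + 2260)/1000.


E = m_water * (4.186 * dT + 2260) / 1000
= 33.23 * (4.186 * 53.37 + 2260) / 1000
= 82.5236 MJ

82.5236 MJ


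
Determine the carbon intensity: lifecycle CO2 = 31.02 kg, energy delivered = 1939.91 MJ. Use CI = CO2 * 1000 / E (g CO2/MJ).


CI = CO2 * 1000 / E
= 31.02 * 1000 / 1939.91
= 15.9904 g CO2/MJ

15.9904 g CO2/MJ


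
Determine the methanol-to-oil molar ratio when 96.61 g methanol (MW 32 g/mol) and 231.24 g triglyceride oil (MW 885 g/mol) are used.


Molar ratio = n_MeOH / n_oil = (MeOH/32) / (oil/885) = (MeOH * 885) / (32 * oil)
= (96.61 * 885) / (32 * 231.24)
= 11.5545

11.5545


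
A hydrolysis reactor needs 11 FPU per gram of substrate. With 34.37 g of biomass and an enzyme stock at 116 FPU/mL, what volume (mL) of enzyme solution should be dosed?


V = dosage * m_sub / activity
V = 11 * 34.37 / 116
V = 3.2592 mL

3.2592 mL


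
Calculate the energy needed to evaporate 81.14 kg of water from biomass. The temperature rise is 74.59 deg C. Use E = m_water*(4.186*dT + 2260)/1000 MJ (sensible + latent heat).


E = m_water * (4.186 * dT + 2260) / 1000
= 81.14 * (4.186 * 74.59 + 2260) / 1000
= 208.7110 MJ

208.7110 MJ


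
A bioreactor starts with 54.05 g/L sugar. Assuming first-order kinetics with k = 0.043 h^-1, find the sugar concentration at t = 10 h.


S = S0 * exp(-k * t)
S = 54.05 * exp(-0.043 * 10)
S = 35.1600 g/L

35.1600 g/L


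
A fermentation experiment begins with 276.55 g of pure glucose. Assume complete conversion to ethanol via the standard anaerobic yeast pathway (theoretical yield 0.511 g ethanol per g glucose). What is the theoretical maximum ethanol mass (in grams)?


Theoretical ethanol yield: m_EtOH = 0.511 * m_glucose
m_EtOH = 0.511 * 276.55 = 141.3170 g

141.3170 g


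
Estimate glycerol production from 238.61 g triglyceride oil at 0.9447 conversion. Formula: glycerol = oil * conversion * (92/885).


glycerol = oil * conv * (92/885)
= 238.61 * 0.9447 * 92 / 885
= 23.4330 g

23.4330 g


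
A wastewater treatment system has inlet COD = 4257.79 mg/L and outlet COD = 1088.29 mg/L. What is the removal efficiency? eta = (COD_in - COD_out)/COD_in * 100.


eta = (COD_in - COD_out) / COD_in * 100
= (4257.79 - 1088.29) / 4257.79 * 100
= 74.4400%

74.4400%


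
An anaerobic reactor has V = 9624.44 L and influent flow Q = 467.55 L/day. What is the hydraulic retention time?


HRT = V / Q
= 9624.44 / 467.55
= 20.5848 days

20.5848 days


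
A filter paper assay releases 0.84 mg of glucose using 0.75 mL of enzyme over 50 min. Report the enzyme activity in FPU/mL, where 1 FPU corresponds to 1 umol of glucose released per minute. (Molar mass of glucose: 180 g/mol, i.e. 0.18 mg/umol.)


Activity = glucose_mg / (0.18 mg/umol * V_mL * t_min)
= 0.84 / (0.18 * 0.75 * 50)
= 0.1244 FPU/mL

0.1244 FPU/mL


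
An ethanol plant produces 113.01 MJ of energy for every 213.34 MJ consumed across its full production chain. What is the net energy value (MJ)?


NEV = E_out - E_in
= 113.01 - 213.34
= -100.3300 MJ

-100.3300 MJ


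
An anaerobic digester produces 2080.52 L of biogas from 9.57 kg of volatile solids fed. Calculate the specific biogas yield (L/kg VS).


Y = V / VS
= 2080.52 / 9.57
= 217.4002 L/kg VS

217.4002 L/kg VS


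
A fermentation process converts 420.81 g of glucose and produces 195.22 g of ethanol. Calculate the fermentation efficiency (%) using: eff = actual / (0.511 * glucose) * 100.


Fermentation efficiency = (actual / (0.511 * glucose)) * 100
= (195.22 / (0.511 * 420.81)) * 100
= 90.7857%

90.7857%


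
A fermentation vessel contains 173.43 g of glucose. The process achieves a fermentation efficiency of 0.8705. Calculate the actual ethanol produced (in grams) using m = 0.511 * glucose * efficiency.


Actual ethanol: m = 0.511 * 173.43 * 0.8705
m = 77.1461 g

77.1461 g


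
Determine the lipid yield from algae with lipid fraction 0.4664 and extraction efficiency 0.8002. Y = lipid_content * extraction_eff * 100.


Y = lipid_content * extraction_eff * 100
= 0.4664 * 0.8002 * 100
= 37.3213%

37.3213%


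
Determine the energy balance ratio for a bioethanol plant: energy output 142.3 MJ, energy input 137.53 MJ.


EROI = E_out / E_in
= 142.3 / 137.53
= 1.0347

1.0347


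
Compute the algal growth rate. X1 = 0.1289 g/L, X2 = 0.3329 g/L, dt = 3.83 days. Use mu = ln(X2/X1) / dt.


mu = ln(X2/X1) / dt
= ln(0.3329/0.1289) / 3.83
= 0.2477 per day

0.2477 per day


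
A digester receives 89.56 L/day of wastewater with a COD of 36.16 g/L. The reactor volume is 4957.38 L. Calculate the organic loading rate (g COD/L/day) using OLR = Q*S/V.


OLR = Q * S / V
= 89.56 * 36.16 / 4957.38
= 0.6533 g/L/day

0.6533 g/L/day


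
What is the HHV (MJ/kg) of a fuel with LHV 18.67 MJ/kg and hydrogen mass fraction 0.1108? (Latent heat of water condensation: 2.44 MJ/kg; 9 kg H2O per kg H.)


HHV = LHV + H_frac * 9 * 2.44
= 18.67 + 0.1108 * 9 * 2.44
= 21.1032 MJ/kg

21.1032 MJ/kg


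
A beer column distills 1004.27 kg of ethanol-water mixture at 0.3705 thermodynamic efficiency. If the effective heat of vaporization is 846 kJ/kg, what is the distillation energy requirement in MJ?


E = m * 846 / (eta * 1000)
= 1004.27 * 846 / (0.3705 * 1000)
= 2293.1509 MJ

2293.1509 MJ


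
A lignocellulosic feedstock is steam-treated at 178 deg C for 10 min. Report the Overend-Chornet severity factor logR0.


logR0 = log10(t * exp((T - 100) / 14.75))
= log10(10 * exp((178 - 100) / 14.75))
= 3.2966

3.2966


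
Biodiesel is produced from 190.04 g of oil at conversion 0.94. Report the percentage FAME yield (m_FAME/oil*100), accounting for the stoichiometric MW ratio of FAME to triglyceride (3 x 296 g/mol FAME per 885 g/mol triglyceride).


m_FAME = oil * conv * (3 * 296 / 885) = oil * conv * (888/885)
= 190.04 * 0.94 * 888 / 885
= 179.2432 g
Y = m_FAME / oil * 100 = conv * (888/885) * 100
= 0.94 * 888 / 885 * 100
= 94.32%

94.32%


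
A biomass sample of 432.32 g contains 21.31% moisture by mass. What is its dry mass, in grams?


Wd = Ww * (1 - MC/100)
= 432.32 * (1 - 21.31/100)
= 340.1926 g

340.1926 g


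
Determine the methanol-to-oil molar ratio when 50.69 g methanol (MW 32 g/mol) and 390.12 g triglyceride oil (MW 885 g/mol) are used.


Molar ratio = n_MeOH / n_oil = (MeOH/32) / (oil/885) = (MeOH * 885) / (32 * oil)
= (50.69 * 885) / (32 * 390.12)
= 3.5935

3.5935


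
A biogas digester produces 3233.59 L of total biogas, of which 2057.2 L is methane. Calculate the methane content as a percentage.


CH4% = V_CH4 / V_total * 100
= 2057.2 / 3233.59 * 100
= 63.6197%

63.6197%


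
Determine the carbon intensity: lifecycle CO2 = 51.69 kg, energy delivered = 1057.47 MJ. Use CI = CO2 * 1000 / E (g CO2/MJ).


CI = CO2 * 1000 / E
= 51.69 * 1000 / 1057.47
= 48.8808 g CO2/MJ

48.8808 g CO2/MJ


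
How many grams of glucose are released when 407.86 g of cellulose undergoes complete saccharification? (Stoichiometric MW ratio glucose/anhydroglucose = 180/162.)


glucose = cellulose * 180/162
= 407.86 * 180/162
= 453.1778 g

453.1778 g


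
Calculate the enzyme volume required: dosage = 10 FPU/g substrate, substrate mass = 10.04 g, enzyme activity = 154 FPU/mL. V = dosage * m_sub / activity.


V = dosage * m_sub / activity
V = 10 * 10.04 / 154
V = 0.6519 mL

0.6519 mL


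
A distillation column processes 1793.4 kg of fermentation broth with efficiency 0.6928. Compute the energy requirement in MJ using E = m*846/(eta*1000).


E = m * 846 / (eta * 1000)
= 1793.4 * 846 / (0.6928 * 1000)
= 2189.9775 MJ

2189.9775 MJ


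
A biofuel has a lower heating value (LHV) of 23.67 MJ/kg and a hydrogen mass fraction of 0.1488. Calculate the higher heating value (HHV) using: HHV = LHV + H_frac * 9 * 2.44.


HHV = LHV + H_frac * 9 * 2.44
= 23.67 + 0.1488 * 9 * 2.44
= 26.9376 MJ/kg

26.9376 MJ/kg


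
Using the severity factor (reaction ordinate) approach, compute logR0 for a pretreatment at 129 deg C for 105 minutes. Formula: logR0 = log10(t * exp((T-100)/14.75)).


logR0 = log10(t * exp((T - 100) / 14.75))
= log10(105 * exp((129 - 100) / 14.75))
= 2.8751

2.8751


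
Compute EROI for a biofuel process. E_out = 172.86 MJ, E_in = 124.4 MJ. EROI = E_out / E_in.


EROI = E_out / E_in
= 172.86 / 124.4
= 1.3895

1.3895


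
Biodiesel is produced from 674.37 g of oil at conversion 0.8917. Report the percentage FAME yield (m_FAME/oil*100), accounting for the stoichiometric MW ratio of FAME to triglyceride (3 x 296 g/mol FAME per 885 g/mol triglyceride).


m_FAME = oil * conv * (3 * 296 / 885) = oil * conv * (888/885)
= 674.37 * 0.8917 * 888 / 885
= 603.3742 g
Y = m_FAME / oil * 100 = conv * (888/885) * 100
= 0.8917 * 888 / 885 * 100
= 89.47%

89.47%
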